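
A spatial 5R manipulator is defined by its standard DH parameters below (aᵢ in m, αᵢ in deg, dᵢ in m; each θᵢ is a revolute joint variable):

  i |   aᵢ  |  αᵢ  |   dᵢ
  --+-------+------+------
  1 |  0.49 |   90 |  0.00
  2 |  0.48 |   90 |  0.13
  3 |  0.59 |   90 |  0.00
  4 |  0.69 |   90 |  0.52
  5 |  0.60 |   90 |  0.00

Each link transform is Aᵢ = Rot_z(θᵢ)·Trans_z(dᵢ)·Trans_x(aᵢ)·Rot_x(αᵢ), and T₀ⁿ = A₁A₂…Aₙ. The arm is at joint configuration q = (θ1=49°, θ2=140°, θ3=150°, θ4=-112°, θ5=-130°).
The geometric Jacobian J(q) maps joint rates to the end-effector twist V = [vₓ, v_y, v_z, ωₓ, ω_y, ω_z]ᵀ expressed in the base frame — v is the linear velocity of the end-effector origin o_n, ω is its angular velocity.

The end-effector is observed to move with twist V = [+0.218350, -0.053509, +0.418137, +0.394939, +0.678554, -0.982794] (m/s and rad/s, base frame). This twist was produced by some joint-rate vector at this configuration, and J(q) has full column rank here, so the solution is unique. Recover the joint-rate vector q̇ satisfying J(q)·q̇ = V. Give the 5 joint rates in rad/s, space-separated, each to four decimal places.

o_n = [0.4704, -0.0994, -0.1532]
J₁: ẑ×o_n = [0.0994, 0.4704, -0.0000], ω = ẑ
J2: z=[0.7547, -0.6561, 0.0000] o=[0.3215, 0.3698, 0.0000] → [0.1005, 0.1156, -0.2564, 0.7547, -0.6561, 0.0000]
J3: z=[0.4217, 0.4851, 0.7660] o=[0.1783, 0.0070, 0.3085] → [-0.1424, 0.4185, -0.1866, 0.4217, 0.4851, 0.7660]
J4: z=[0.4023, -0.8572, 0.3214] o=[0.6578, 0.1089, -0.0199] → [0.1812, -0.0066, -0.2444, 0.4023, -0.8572, 0.3214]
J5: z=[-0.5954, 0.0216, 0.8031] o=[0.3872, -0.6919, -0.1990] → [-0.4748, 0.0941, -0.3546, -0.5954, 0.0216, 0.8031]
q̇ = J⁺·V = [-0.1850, 0.2030, 0.2000, -0.8550, -0.8420]

-0.1850 0.2030 0.2000 -0.8550 -0.8420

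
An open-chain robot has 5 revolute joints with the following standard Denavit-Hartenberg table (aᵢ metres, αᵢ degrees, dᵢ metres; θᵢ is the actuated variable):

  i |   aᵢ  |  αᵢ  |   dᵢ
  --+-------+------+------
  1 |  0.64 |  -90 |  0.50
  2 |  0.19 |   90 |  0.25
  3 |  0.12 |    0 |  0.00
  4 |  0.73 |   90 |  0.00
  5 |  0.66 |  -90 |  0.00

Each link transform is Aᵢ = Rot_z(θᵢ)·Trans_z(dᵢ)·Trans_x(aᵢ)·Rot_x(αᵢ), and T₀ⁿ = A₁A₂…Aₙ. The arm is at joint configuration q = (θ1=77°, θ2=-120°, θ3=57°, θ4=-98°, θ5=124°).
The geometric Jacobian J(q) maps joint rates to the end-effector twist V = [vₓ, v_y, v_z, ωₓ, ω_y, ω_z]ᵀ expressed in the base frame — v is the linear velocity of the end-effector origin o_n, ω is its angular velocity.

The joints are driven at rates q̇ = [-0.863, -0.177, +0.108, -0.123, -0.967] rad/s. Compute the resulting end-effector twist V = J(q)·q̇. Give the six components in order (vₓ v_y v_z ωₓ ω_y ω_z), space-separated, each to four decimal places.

0.1551 -0.4830 0.0243 -0.6071 -0.1721 -0.3061

o_n = [-0.1329, -0.0696, 0.6835]
J₁: ẑ×o_n = [0.0696, -0.1329, 0.0000], ω = ẑ
J2: z=[-0.9744, 0.2250, 0.0000] o=[0.1440, 0.6236, 0.5000] → [0.0413, 0.1788, 0.7377, -0.9744, 0.2250, 0.0000]
J3: z=[-0.1948, -0.8438, -0.5000] o=[-0.1210, 0.5873, 0.6645] → [-0.3444, 0.0096, 0.1179, -0.1948, -0.8438, -0.5000]
J4: z=[-0.1948, -0.8438, -0.5000] o=[-0.2264, 0.5781, 0.7211] → [-0.2921, -0.0541, 0.2051, -0.1948, -0.8438, -0.5000]
J5: z=[0.8092, 0.1498, -0.5682] o=[0.1783, 0.2019, 1.1983] → [-0.2314, 0.5934, -0.1731, 0.8092, 0.1498, -0.5682]
V = J·q̇ = [0.1551, -0.4830, 0.0243, -0.6071, -0.1721, -0.3061]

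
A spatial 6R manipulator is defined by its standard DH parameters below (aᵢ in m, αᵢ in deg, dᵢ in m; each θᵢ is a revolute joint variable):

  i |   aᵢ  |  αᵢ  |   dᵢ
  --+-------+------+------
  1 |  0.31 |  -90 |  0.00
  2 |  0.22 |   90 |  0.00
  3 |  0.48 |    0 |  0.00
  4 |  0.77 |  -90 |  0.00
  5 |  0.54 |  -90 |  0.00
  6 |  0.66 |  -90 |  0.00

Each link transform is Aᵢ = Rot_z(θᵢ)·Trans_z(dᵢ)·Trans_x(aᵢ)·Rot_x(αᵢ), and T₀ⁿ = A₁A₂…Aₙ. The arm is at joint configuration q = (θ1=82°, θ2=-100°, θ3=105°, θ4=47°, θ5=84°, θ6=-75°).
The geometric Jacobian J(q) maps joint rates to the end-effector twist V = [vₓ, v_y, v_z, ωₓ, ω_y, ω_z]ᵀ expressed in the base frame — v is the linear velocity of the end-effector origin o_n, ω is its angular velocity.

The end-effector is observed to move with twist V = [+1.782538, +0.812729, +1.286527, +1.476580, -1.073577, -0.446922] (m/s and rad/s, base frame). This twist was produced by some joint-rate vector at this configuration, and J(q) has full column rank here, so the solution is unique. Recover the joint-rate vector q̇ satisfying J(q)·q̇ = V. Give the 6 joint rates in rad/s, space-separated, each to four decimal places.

o_n = [-0.1313, 1.2009, -0.8118]
J₁: ẑ×o_n = [-1.2009, -0.1313, 0.0000], ω = ẑ
J2: z=[-0.9903, 0.1392, 0.0000] o=[0.0431, 0.3070, 0.0000] → [-0.1130, -0.8039, -0.8610, -0.9903, 0.1392, 0.0000]
J3: z=[-0.1371, -0.9752, -0.1736] o=[0.0378, 0.2692, 0.2167] → [1.1648, -0.1116, -0.2926, -0.1371, -0.9752, -0.1736]
J4: z=[-0.1371, -0.9752, -0.1736] o=[-0.4183, 0.3550, 0.0943] → [1.0306, -0.1740, 0.1640, -0.1371, -0.9752, -0.1736]
J5: z=[0.8857, -0.0422, -0.4623] o=[-0.7598, 0.5223, -0.5752] → [0.3238, -0.0811, 0.6276, 0.8857, -0.0422, -0.4623]
J6: z=[0.4555, -0.1140, 0.8829] o=[-0.7113, 1.0583, -0.5311] → [-0.0940, 0.6400, 0.1311, 0.4555, -0.1140, 0.8829]
q̇ = J⁺·V = [-0.5090, -0.7060, -0.0240, 0.9220, 0.7010, 0.6140]

-0.5090 -0.7060 -0.0240 0.9220 0.7010 0.6140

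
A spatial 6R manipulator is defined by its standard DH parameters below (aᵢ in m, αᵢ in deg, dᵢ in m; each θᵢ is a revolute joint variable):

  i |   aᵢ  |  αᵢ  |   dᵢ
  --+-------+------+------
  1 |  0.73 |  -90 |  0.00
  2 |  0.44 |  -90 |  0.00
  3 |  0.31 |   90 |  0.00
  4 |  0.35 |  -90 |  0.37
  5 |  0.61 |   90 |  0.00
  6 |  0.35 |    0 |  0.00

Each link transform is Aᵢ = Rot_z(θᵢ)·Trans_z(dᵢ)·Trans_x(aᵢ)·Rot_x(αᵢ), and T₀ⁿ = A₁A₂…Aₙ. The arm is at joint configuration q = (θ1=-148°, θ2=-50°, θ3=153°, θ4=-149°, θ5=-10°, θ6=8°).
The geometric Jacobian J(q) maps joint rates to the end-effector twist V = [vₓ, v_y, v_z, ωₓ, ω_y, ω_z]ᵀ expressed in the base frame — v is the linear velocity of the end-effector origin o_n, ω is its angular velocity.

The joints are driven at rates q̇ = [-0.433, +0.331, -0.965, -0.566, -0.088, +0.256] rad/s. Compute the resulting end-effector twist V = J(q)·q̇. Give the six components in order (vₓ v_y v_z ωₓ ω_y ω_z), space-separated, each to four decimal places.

o_n = [-0.9746, -0.4593, 1.5053]
J₁: ẑ×o_n = [0.4593, -0.9746, 0.0000], ω = ẑ
J2: z=[0.5299, -0.8480, 0.0000] o=[-0.6191, -0.3868, 0.0000] → [-1.2766, -0.7977, -0.3399, 0.5299, -0.8480, 0.0000]
J3: z=[-0.6496, -0.4059, -0.6428] o=[-0.8589, -0.5367, 0.3371] → [-0.4245, 0.8333, -0.0973, -0.6496, -0.4059, -0.6428]
J4: z=[-0.7196, 0.6010, 0.3478] o=[-0.7829, -0.3233, 0.1255] → [0.8765, 0.9263, 0.2131, -0.7196, 0.6010, 0.3478]
J5: z=[0.6831, 0.7026, 0.1994] o=[-1.0056, -0.2343, 0.5748] → [0.6986, -0.6295, -0.1754, 0.6831, 0.7026, 0.1994]
J6: z=[-0.7303, 0.6580, 0.1834] o=[-1.0071, -0.3996, 1.1620] → [0.2369, 0.2567, 0.0222, -0.7303, 0.6580, 0.1834]
V = J·q̇ = [-0.7088, -1.0494, -0.1181, 0.9625, -0.1225, 0.0199]

-0.7088 -1.0494 -0.1181 0.9625 -0.1225 0.0199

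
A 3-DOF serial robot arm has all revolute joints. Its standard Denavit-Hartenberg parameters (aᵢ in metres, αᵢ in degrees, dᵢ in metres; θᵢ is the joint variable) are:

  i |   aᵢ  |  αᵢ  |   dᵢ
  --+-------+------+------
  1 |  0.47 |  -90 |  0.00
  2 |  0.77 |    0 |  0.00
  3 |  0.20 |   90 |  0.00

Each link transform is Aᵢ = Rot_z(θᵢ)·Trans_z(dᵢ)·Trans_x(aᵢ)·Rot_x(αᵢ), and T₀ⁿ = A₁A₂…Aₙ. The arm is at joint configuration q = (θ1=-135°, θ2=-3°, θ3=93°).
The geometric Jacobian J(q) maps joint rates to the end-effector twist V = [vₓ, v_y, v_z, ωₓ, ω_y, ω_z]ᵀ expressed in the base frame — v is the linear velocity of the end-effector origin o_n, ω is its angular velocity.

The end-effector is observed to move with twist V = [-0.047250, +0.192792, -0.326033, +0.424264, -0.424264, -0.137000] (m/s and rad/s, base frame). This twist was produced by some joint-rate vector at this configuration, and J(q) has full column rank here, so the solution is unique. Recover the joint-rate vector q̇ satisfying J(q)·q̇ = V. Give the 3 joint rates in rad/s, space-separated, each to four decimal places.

-0.1370 0.4240 0.1760

o_n = [-0.8761, -0.8761, -0.1597]
J₁: ẑ×o_n = [0.8761, -0.8761, 0.0000], ω = ẑ
J2: z=[0.7071, -0.7071, 0.0000] o=[-0.3323, -0.3323, 0.0000] → [0.1129, 0.1129, -0.7689, 0.7071, -0.7071, 0.0000]
J3: z=[0.7071, -0.7071, 0.0000] o=[-0.8761, -0.8761, 0.0403] → [0.1414, 0.1414, 0.0000, 0.7071, -0.7071, 0.0000]
q̇ = J⁺·V = [-0.1370, 0.4240, 0.1760]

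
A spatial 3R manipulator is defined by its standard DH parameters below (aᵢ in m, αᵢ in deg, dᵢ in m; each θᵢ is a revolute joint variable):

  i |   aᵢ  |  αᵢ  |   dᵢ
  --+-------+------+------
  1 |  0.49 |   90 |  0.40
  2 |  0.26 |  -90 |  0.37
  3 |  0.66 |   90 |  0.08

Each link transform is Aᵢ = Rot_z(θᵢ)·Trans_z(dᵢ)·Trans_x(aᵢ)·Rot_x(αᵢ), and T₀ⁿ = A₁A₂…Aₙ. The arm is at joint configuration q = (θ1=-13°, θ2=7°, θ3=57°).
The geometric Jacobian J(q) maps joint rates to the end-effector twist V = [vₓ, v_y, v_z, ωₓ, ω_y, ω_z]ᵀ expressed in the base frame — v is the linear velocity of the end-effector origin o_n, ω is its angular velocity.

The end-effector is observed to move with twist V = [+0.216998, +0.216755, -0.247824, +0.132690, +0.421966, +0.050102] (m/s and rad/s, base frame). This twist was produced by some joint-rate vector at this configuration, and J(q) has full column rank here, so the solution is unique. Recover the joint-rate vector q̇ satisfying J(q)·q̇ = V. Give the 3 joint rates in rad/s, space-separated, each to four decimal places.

0.3300 -0.4410 -0.2820

o_n = [1.1083, -0.0675, 0.5549]
J₁: ẑ×o_n = [0.0675, 1.1083, -0.0000], ω = ẑ
J2: z=[-0.2250, -0.9744, 0.0000] o=[0.4774, -0.1102, 0.4000] → [-0.1509, 0.0348, 0.6051, -0.2250, -0.9744, 0.0000]
J3: z=[-0.1187, 0.0274, 0.9925] o=[0.6457, -0.5288, 0.4317] → [-0.4545, 0.4738, -0.0675, -0.1187, 0.0274, 0.9925]
q̇ = J⁺·V = [0.3300, -0.4410, -0.2820]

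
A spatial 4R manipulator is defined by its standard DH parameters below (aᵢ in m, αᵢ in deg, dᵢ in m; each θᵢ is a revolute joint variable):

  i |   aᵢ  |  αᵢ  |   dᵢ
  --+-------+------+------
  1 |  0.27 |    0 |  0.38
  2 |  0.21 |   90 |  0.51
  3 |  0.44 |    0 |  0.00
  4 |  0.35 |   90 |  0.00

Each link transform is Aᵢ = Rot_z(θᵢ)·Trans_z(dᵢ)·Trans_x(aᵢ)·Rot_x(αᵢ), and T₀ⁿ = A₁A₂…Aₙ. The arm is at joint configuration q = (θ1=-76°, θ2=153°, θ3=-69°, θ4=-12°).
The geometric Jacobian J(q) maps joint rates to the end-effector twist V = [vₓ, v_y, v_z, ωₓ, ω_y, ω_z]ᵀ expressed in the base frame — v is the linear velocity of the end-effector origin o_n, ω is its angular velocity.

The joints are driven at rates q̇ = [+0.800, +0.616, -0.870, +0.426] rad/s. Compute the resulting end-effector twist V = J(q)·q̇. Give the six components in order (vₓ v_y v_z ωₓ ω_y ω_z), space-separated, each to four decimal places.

o_n = [0.1603, 0.1496, 0.1335]
J₁: ẑ×o_n = [-0.1496, 0.1603, 0.0000], ω = ẑ
J2: z=[0.0000, 0.0000, 1.0000] o=[0.0653, -0.2620, 0.3800] → [-0.4116, 0.0950, 0.0000, 0.0000, 0.0000, 1.0000]
J3: z=[0.9744, -0.2250, 0.0000] o=[0.1126, -0.0574, 0.8900] → [0.1702, 0.7371, 0.2124, 0.9744, -0.2250, 0.0000]
J4: z=[0.9744, -0.2250, 0.0000] o=[0.1480, 0.0963, 0.4792] → [0.0778, 0.3368, 0.0548, 0.9744, -0.2250, 0.0000]
V = J·q̇ = [-0.4882, -0.3110, -0.1615, -0.4326, 0.0999, 1.4160]

-0.4882 -0.3110 -0.1615 -0.4326 0.0999 1.4160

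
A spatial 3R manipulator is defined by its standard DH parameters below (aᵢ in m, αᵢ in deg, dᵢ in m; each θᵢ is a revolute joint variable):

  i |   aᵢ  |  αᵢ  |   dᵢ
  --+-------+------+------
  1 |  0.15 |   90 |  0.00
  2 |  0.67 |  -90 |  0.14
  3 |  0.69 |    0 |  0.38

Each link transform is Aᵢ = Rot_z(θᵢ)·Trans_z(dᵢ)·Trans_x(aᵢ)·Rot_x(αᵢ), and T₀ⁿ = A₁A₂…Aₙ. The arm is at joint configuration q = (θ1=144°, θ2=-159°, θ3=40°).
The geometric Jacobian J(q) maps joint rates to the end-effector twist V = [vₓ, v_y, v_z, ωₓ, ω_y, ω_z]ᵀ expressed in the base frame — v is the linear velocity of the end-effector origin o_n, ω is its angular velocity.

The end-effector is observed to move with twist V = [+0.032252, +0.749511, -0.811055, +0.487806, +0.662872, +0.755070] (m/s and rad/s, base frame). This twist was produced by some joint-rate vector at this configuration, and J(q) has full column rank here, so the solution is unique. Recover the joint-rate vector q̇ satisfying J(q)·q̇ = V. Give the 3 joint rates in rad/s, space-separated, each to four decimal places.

0.7420 0.8230 -0.0140

o_n = [0.4953, -0.7351, -0.7843]
J₁: ẑ×o_n = [0.7351, 0.4953, -0.0000], ω = ẑ
J2: z=[0.5878, 0.8090, 0.0000] o=[-0.1214, 0.0882, 0.0000] → [-0.6345, 0.4610, -0.9828, 0.5878, 0.8090, 0.0000]
J3: z=[-0.2899, 0.2106, -0.9336] o=[0.4670, -0.1662, -0.2401] → [-0.6457, -0.1842, 0.1589, -0.2899, 0.2106, -0.9336]
q̇ = J⁺·V = [0.7420, 0.8230, -0.0140]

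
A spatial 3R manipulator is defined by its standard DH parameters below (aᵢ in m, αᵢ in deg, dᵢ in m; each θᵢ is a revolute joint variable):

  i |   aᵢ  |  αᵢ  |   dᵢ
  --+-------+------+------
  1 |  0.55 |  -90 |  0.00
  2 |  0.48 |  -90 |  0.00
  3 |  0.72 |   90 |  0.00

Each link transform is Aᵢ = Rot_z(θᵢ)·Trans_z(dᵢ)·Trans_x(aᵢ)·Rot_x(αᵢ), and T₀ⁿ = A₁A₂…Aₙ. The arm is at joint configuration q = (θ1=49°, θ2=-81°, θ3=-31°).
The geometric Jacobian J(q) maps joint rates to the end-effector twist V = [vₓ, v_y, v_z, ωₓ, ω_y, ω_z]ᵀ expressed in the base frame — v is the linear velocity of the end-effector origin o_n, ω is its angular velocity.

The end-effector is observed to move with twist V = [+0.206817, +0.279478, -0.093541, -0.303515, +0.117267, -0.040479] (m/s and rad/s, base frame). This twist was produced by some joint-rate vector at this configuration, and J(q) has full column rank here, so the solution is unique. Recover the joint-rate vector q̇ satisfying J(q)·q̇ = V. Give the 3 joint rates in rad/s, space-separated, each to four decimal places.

-0.0580 0.3060 -0.1120

o_n = [0.1936, 0.7879, 1.0837]
J₁: ẑ×o_n = [-0.7879, 0.1936, 0.0000], ω = ẑ
J2: z=[-0.7547, 0.6561, 0.0000] o=[0.3608, 0.4151, 0.0000] → [0.7109, 0.8178, -0.1716, -0.7547, 0.6561, 0.0000]
J3: z=[0.6480, 0.7454, -0.1564] o=[0.4101, 0.4718, 0.4741] → [0.5038, -0.3611, 0.3663, 0.6480, 0.7454, -0.1564]
q̇ = J⁺·V = [-0.0580, 0.3060, -0.1120]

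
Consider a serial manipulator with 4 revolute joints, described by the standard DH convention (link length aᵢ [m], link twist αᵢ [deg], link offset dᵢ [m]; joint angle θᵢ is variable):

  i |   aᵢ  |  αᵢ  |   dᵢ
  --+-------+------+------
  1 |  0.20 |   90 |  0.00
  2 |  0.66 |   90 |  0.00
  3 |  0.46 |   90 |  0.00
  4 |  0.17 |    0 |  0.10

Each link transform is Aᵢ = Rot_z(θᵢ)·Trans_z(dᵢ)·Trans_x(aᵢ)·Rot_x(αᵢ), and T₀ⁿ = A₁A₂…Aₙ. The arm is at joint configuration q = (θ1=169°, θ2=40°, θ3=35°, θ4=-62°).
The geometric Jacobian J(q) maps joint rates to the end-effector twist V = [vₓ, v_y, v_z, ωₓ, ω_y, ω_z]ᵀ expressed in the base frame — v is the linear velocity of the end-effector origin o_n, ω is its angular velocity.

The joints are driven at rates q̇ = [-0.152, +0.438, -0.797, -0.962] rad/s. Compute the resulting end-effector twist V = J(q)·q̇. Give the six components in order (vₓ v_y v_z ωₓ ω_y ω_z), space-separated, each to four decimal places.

o_n = [-0.9301, 0.4128, 0.8603]
J₁: ẑ×o_n = [-0.4128, -0.9301, 0.0000], ω = ẑ
J2: z=[0.1908, 0.9816, 0.0000] o=[-0.1963, 0.0382, 0.0000] → [0.8445, -0.1642, 0.7918, 0.1908, 0.9816, 0.0000]
J3: z=[-0.6310, 0.1226, -0.7660] o=[-0.6926, 0.1346, 0.4242] → [0.2665, 0.4571, -0.1464, -0.6310, 0.1226, -0.7660]
J4: z=[-0.5876, -0.7203, 0.3687] o=[-0.9256, 0.4487, 0.6664] → [-0.1264, 0.1123, 0.0179, -0.5876, -0.7203, 0.3687]
V = J·q̇ = [0.3418, -0.4028, 0.4462, 1.1517, 1.0251, 0.1039]

0.3418 -0.4028 0.4462 1.1517 1.0251 0.1039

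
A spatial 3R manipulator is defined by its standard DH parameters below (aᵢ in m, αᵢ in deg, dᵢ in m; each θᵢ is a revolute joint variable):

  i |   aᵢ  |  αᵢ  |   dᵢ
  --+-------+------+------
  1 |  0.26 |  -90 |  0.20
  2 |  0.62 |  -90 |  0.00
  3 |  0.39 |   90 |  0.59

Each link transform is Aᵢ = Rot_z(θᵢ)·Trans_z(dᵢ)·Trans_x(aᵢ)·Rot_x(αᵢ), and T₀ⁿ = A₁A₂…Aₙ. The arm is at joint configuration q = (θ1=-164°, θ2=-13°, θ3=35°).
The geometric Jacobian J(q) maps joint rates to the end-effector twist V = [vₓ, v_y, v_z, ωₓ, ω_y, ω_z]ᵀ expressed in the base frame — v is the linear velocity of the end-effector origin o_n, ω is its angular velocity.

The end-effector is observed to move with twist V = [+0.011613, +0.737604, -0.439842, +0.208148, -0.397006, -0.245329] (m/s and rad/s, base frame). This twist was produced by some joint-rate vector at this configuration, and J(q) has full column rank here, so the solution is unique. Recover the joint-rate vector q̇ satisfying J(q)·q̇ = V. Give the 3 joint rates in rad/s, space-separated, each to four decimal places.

-0.6380 0.4390 -0.4030

o_n = [-1.3191, -0.1455, -0.1635]
J₁: ẑ×o_n = [0.1455, -1.3191, 0.0000], ω = ẑ
J2: z=[0.2756, -0.9613, 0.0000] o=[-0.2499, -0.0717, 0.2000] → [0.3495, 0.1002, -1.0481, 0.2756, -0.9613, 0.0000]
J3: z=[-0.2162, -0.0620, -0.9744] o=[-0.8306, -0.2382, 0.3395] → [0.1215, 0.3672, -0.0503, -0.2162, -0.0620, -0.9744]
q̇ = J⁺·V = [-0.6380, 0.4390, -0.4030]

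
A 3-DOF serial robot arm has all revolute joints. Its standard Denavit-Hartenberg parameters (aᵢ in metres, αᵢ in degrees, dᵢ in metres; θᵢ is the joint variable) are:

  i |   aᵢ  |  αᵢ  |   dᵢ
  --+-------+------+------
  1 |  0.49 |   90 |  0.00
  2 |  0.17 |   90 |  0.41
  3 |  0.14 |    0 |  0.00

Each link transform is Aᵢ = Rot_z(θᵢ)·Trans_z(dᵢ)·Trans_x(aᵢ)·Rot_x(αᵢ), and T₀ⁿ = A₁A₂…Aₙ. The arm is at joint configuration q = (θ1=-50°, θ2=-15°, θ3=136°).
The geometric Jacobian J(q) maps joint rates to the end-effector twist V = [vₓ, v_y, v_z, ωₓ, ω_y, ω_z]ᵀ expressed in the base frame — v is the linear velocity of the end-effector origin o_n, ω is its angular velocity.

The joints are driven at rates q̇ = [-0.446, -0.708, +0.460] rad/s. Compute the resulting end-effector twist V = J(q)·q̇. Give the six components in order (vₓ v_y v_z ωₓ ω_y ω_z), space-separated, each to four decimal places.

o_n = [-0.0306, -0.7527, -0.0179]
J₁: ẑ×o_n = [0.7527, -0.0306, 0.0000], ω = ẑ
J2: z=[-0.7660, -0.6428, 0.0000] o=[0.3150, -0.3754, 0.0000] → [0.0115, -0.0137, 0.0669, -0.7660, -0.6428, 0.0000]
J3: z=[-0.1664, 0.1983, -0.9659] o=[0.1064, -0.7647, -0.0440] → [0.0168, 0.1367, 0.0252, -0.1664, 0.1983, -0.9659]
V = J·q̇ = [-0.3361, 0.0862, -0.0358, 0.4658, 0.5463, -0.8903]

-0.3361 0.0862 -0.0358 0.4658 0.5463 -0.8903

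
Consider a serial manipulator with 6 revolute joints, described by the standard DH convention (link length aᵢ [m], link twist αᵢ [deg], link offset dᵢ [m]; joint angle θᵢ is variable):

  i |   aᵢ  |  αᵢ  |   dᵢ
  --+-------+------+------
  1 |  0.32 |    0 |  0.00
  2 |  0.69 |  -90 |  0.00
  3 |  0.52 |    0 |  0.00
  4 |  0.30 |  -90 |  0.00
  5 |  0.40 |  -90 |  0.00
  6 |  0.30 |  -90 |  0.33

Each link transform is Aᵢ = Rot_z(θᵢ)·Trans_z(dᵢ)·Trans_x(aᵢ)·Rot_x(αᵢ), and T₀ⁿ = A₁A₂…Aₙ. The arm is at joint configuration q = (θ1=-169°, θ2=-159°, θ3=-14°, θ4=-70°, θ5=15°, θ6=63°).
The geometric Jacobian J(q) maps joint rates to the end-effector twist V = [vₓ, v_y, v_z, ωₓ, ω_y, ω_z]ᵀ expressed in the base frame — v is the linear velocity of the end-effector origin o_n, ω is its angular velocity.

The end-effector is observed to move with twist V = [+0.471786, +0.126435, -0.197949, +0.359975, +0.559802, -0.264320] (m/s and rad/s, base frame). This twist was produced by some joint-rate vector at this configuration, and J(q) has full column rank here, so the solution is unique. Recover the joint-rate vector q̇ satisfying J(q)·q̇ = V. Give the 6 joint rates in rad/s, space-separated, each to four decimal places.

o_n = [0.7809, 0.0837, 0.8822]
J₁: ẑ×o_n = [-0.0837, 0.7809, 0.0000], ω = ẑ
J2: z=[0.0000, 0.0000, 1.0000] o=[-0.3141, -0.0611, 0.0000] → [-0.1447, 1.0950, 0.0000, 0.0000, 0.0000, 1.0000]
J3: z=[-0.5299, 0.8480, 0.0000] o=[0.2710, 0.3046, 0.0000] → [0.7482, 0.4675, -0.3153, -0.5299, 0.8480, 0.0000]
J4: z=[-0.5299, 0.8480, 0.0000] o=[0.6989, 0.5720, 0.1258] → [0.6415, 0.4009, 0.1893, -0.5299, 0.8480, 0.0000]
J5: z=[0.8434, 0.5270, -0.1045] o=[0.7255, 0.5886, 0.4242] → [0.1886, -0.3921, -0.4550, 0.8434, 0.5270, -0.1045]
J6: z=[0.4889, -0.8335, -0.2574] o=[0.8146, 0.5222, 0.8084] → [-0.1744, -0.0274, -0.2425, 0.4889, -0.8335, -0.2574]
q̇ = J⁺·V = [-0.5740, 0.4950, -0.1140, 0.8510, 0.6180, 0.4690]

-0.5740 0.4950 -0.1140 0.8510 0.6180 0.4690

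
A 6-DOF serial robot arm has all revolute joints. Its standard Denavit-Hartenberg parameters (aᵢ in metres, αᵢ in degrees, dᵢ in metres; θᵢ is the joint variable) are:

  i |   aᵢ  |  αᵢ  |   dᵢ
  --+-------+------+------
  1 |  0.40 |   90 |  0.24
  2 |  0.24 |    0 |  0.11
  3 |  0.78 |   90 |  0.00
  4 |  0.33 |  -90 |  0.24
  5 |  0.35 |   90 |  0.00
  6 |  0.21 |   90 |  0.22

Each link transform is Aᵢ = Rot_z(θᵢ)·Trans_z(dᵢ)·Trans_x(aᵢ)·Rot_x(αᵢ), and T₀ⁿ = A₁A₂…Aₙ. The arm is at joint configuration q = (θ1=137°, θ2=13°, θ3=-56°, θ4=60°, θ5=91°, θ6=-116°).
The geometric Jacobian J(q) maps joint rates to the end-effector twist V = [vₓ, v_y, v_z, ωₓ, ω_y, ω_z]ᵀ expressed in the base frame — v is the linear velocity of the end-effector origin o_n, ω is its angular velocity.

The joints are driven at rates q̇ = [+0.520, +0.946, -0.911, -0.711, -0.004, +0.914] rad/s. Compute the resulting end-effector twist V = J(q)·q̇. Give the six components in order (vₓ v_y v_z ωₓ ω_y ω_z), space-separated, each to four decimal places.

o_n = [-0.7921, 1.4059, -0.5196]
J₁: ẑ×o_n = [-1.4059, -0.7921, 0.0000], ω = ẑ
J2: z=[0.6820, 0.7314, 0.0000] o=[-0.2925, 0.2728, 0.2400] → [-0.5555, 0.5180, 1.1381, 0.6820, 0.7314, 0.0000]
J3: z=[0.6820, 0.7314, 0.0000] o=[-0.3885, 0.5127, 0.2940] → [-0.5950, 0.5548, 0.9043, 0.6820, 0.7314, 0.0000]
J4: z=[0.4988, -0.4651, -0.7314] o=[-0.8058, 0.9018, -0.2380] → [0.4997, 0.1305, 0.2578, 0.4988, -0.4651, -0.7314]
J5: z=[0.8042, -0.0663, 0.5906] o=[-0.5794, 1.0815, -0.5260] → [-0.1921, -0.1308, 0.2468, 0.8042, -0.0663, 0.5906]
J6: z=[0.3144, 0.8907, -0.3282] o=[-0.7559, 1.2388, -0.2680] → [-0.1692, 0.0910, 0.0848, 0.3144, 0.8907, -0.3282]
V = J·q̇ = [-1.2237, -0.4364, 0.1461, -0.0466, 1.1707, 0.7377]

-1.2237 -0.4364 0.1461 -0.0466 1.1707 0.7377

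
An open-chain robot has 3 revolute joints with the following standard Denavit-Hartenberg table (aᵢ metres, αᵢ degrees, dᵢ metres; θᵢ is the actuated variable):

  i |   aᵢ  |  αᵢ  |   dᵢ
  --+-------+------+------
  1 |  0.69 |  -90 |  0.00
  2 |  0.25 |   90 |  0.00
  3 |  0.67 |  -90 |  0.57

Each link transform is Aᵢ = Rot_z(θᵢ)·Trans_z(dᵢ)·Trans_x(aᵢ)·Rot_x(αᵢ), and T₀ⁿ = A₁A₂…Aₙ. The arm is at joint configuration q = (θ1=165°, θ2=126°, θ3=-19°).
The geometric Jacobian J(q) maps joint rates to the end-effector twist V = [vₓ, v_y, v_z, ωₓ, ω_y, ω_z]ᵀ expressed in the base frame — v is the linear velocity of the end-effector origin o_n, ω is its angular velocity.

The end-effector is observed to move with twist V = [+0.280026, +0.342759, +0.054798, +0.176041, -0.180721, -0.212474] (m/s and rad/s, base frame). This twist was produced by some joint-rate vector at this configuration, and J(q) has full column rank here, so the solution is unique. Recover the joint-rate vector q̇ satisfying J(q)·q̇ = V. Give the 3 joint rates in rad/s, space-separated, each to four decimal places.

o_n = [-0.5538, 0.3742, -1.0498]
J₁: ẑ×o_n = [-0.3742, -0.5538, 0.0000], ω = ẑ
J2: z=[-0.2588, -0.9659, 0.0000] o=[-0.6665, 0.1786, 0.0000] → [1.0140, -0.2717, 0.0582, -0.2588, -0.9659, 0.0000]
J3: z=[-0.7815, 0.2094, -0.5878] o=[-0.5245, 0.1406, -0.2023] → [-0.0401, -0.6451, -0.1765, -0.7815, 0.2094, -0.5878]
q̇ = J⁺·V = [-0.3700, 0.1290, -0.2680]

-0.3700 0.1290 -0.2680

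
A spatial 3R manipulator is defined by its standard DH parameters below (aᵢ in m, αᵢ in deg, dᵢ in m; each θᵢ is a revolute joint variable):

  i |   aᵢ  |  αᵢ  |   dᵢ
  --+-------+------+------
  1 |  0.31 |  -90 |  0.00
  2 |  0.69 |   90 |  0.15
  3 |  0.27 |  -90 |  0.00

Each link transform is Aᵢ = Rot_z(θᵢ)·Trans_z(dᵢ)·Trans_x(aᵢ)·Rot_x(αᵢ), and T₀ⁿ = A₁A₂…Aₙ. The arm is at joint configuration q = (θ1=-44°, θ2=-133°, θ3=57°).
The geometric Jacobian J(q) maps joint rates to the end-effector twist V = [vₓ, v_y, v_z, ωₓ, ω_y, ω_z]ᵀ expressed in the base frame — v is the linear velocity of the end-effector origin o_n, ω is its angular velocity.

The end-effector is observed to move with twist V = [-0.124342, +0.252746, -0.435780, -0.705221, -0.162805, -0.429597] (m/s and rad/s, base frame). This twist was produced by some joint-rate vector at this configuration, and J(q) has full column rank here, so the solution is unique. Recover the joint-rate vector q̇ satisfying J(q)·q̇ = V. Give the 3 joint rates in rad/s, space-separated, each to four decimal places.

-0.0620 -0.6070 0.5390

o_n = [0.0738, 0.4520, 0.6122]
J₁: ẑ×o_n = [-0.4520, 0.0738, 0.0000], ω = ẑ
J2: z=[0.6947, 0.7193, 0.0000] o=[0.2230, -0.2153, 0.0000] → [0.4404, -0.4253, 0.5709, 0.6947, 0.7193, 0.0000]
J3: z=[-0.5261, 0.5080, -0.6820] o=[-0.0113, 0.2194, 0.5046] → [0.2132, -0.0015, -0.1656, -0.5261, 0.5080, -0.6820]
q̇ = J⁺·V = [-0.0620, -0.6070, 0.5390]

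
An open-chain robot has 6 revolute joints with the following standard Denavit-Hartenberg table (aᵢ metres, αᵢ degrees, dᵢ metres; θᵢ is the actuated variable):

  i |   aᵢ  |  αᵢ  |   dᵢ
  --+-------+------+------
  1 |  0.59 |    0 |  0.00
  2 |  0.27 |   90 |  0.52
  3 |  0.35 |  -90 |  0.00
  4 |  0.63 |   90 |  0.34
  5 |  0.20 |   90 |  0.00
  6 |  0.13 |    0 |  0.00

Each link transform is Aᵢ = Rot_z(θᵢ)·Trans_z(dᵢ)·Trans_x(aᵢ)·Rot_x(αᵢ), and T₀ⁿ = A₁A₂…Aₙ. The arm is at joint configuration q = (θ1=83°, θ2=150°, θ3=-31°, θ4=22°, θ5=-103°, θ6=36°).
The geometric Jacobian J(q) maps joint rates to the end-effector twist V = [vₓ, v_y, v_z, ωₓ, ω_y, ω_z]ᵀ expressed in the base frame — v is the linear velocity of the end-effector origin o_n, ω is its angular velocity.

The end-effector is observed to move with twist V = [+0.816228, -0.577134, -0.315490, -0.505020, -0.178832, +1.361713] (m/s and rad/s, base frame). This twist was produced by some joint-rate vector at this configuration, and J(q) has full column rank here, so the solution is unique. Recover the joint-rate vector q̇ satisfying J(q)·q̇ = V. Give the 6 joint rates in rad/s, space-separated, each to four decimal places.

o_n = [-0.4563, -0.3470, 0.0935]
J₁: ẑ×o_n = [0.3470, -0.4563, 0.0000], ω = ẑ
J2: z=[0.0000, 0.0000, 1.0000] o=[0.0719, 0.5856, 0.0000] → [0.9326, -0.5282, 0.0000, 0.0000, 0.0000, 1.0000]
J3: z=[-0.7986, 0.6018, 0.0000] o=[-0.0906, 0.3700, 0.5200] → [-0.2567, -0.3406, 0.7926, -0.7986, 0.6018, 0.0000]
J4: z=[-0.3100, -0.4113, 0.8572] o=[-0.2711, 0.1304, 0.3397] → [0.5105, -0.2350, 0.0718, -0.3100, -0.4113, 0.8572]
J5: z=[-0.9337, 0.3016, -0.1929] o=[-0.4894, -0.5514, 0.3303] → [-0.0320, -0.2275, -0.2008, -0.9337, 0.3016, -0.1929]
J6: z=[0.1048, 0.7456, 0.6581] o=[-0.4209, -0.4325, 0.1848] → [-0.1244, -0.0137, 0.0353, 0.1048, 0.7456, 0.6581]
q̇ = J⁺·V = [0.5540, 0.2540, -0.3130, 0.6730, 0.6010, 0.1410]

0.5540 0.2540 -0.3130 0.6730 0.6010 0.1410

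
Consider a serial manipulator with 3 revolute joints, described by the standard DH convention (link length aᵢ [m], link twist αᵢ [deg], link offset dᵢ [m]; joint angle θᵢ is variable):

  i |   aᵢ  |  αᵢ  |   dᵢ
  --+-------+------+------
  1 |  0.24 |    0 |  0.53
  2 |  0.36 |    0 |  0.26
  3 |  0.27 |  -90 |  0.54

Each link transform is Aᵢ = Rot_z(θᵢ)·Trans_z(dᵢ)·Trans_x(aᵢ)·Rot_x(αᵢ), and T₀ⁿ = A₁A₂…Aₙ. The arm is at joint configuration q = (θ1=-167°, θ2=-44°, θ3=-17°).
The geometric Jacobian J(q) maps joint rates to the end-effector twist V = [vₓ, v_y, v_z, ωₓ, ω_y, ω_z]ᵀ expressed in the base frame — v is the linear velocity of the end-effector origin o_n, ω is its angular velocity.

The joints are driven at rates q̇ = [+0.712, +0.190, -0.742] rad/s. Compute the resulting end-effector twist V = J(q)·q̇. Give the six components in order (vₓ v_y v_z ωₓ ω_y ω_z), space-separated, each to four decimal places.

-0.1609 -0.4737 0.0000 0.0000 0.0000 0.1600

o_n = [-0.7231, 0.3321, 1.3300]
J₁: ẑ×o_n = [-0.3321, -0.7231, 0.0000], ω = ẑ
J2: z=[0.0000, 0.0000, 1.0000] o=[-0.2338, -0.0540, 0.5300] → [-0.3861, -0.4892, 0.0000, 0.0000, 0.0000, 1.0000]
J3: z=[0.0000, 0.0000, 1.0000] o=[-0.5424, 0.1314, 0.7900] → [-0.2006, -0.1807, 0.0000, 0.0000, 0.0000, 1.0000]
V = J·q̇ = [-0.1609, -0.4737, 0.0000, 0.0000, 0.0000, 0.1600]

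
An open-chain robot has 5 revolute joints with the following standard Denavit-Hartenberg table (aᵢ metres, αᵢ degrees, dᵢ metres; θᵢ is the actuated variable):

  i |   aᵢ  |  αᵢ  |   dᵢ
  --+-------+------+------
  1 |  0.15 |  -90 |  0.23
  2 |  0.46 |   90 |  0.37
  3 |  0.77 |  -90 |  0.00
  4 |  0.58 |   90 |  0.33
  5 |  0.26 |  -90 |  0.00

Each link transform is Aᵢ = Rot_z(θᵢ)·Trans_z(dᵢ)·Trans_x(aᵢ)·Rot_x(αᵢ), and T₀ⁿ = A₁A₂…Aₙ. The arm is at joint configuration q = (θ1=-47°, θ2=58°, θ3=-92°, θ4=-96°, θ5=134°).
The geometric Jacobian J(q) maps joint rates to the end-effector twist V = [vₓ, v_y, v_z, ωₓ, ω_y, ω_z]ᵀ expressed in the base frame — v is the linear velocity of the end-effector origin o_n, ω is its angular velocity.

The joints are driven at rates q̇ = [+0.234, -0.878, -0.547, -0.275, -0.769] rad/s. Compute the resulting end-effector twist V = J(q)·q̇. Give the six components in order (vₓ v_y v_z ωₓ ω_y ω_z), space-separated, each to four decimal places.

0.4577 -0.3699 1.0327 -1.5729 -0.7073 0.2424

o_n = [0.4009, -0.9811, -0.3663]
J₁: ẑ×o_n = [0.9811, 0.4009, -0.0000], ω = ẑ
J2: z=[0.7314, 0.6820, 0.0000] o=[0.1023, -0.1097, 0.2300] → [-0.4066, 0.4361, -0.8410, 0.7314, 0.6820, 0.0000]
J3: z=[0.5784, -0.6202, 0.5299] o=[0.5391, -0.0356, -0.1601] → [0.6289, 0.0460, -0.6325, 0.5784, -0.6202, 0.5299]
J4: z=[0.3357, -0.4111, -0.8475] o=[-0.0334, -0.5500, -0.1373] → [-0.2712, -0.2912, 0.0339, 0.3357, -0.4111, -0.8475]
J5: z=[0.6790, 0.7292, -0.0848] o=[0.4561, -1.0030, -0.1131] → [-0.1827, 0.1766, 0.0551, 0.6790, 0.7292, -0.0848]
V = J·q̇ = [0.4577, -0.3699, 1.0327, -1.5729, -0.7073, 0.2424]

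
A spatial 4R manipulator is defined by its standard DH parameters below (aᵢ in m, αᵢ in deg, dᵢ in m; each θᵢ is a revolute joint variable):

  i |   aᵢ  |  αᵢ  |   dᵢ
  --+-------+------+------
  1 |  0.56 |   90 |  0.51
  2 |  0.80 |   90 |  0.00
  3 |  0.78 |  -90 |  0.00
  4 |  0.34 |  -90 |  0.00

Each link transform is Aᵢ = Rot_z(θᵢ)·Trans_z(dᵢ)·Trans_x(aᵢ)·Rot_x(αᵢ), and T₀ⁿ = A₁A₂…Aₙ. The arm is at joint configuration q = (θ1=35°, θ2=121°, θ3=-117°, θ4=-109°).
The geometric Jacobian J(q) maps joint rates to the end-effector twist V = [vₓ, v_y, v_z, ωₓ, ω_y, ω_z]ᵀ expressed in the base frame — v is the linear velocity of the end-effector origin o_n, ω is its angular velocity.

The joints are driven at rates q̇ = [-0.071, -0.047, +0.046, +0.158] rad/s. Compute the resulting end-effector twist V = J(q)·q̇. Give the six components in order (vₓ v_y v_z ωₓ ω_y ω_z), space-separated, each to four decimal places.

0.0575 0.0623 0.0118 -0.0952 0.0783 0.0734

o_n = [0.1331, 0.8212, 1.1008]
J₁: ẑ×o_n = [-0.8212, 0.1331, 0.0000], ω = ẑ
J2: z=[0.5736, -0.8192, 0.0000] o=[0.4587, 0.3212, 0.5100] → [-0.4840, -0.3389, 0.0200, 0.5736, -0.8192, 0.0000]
J3: z=[0.7022, 0.4917, 0.5150] o=[0.1212, 0.0849, 1.1957] → [-0.4259, 0.0727, 0.5112, 0.7022, 0.4917, 0.5150]
J4: z=[-0.6363, 0.1087, 0.7637] o=[-0.1280, 0.7588, 0.8922] → [-0.0250, 0.3322, -0.0681, -0.6363, 0.1087, 0.7637]
V = J·q̇ = [0.0575, 0.0623, 0.0118, -0.0952, 0.0783, 0.0734]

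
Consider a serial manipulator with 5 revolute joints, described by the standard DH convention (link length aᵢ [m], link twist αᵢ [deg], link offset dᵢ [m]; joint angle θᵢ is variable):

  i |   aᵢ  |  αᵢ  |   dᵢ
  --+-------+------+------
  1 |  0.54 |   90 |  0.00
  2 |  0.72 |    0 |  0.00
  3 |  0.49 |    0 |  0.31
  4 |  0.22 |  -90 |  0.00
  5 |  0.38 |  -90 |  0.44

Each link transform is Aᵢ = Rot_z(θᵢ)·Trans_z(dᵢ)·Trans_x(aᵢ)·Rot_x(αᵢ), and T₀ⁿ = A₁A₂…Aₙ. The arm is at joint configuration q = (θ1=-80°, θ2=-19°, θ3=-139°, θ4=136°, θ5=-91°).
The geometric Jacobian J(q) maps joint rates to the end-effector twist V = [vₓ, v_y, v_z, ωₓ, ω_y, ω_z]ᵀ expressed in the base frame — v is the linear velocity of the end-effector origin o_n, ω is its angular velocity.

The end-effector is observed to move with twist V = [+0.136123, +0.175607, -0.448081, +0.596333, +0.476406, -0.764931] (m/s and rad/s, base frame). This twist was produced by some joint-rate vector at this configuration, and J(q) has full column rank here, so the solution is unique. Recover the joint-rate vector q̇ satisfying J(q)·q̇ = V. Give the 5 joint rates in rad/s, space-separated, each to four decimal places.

0.1400 -0.5120 0.5020 -0.6600 -0.9760

o_n = [-0.4834, -1.2318, -0.0899]
J₁: ẑ×o_n = [1.2318, -0.4834, 0.0000], ω = ẑ
J2: z=[-0.9848, -0.1736, 0.0000] o=[0.0938, -0.5318, 0.0000] → [0.0156, -0.0886, 0.5891, -0.9848, -0.1736, 0.0000]
J3: z=[-0.9848, -0.1736, 0.0000] o=[0.2120, -1.2022, -0.2344] → [-0.0251, 0.1423, -0.0917, -0.9848, -0.1736, 0.0000]
J4: z=[-0.9848, -0.1736, 0.0000] o=[-0.1722, -0.8086, -0.4180] → [-0.0570, 0.3230, 0.3627, -0.9848, -0.1736, 0.0000]
J5: z=[0.0650, -0.3689, 0.9272] o=[-0.1368, -1.0095, -0.5004] → [0.0546, -0.3481, -0.1423, 0.0650, -0.3689, 0.9272]
q̇ = J⁺·V = [0.1400, -0.5120, 0.5020, -0.6600, -0.9760]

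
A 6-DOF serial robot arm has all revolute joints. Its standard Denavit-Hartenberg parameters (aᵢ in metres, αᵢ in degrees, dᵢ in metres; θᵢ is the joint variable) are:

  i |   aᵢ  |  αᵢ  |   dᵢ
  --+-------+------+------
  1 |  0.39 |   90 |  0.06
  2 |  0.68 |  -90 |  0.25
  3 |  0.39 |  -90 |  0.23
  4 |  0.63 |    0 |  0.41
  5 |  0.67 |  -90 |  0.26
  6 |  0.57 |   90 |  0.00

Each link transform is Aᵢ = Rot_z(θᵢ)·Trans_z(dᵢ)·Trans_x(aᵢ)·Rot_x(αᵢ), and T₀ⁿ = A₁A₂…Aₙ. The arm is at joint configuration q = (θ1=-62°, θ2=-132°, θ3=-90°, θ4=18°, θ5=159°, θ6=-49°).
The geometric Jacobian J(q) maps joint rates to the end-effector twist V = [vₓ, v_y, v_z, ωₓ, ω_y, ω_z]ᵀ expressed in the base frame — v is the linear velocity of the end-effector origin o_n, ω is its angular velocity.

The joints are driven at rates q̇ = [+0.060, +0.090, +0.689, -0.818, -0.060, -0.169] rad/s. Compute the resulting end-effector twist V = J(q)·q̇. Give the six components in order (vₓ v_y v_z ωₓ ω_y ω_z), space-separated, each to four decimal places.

o_n = [-0.5565, 0.6278, -1.2500]
J₁: ẑ×o_n = [-0.6278, -0.5565, 0.0000], ω = ẑ
J2: z=[-0.8829, -0.4695, 0.0000] o=[0.1831, -0.3443, 0.0600] → [0.6150, -1.1567, -1.2055, -0.8829, -0.4695, 0.0000]
J3: z=[0.3489, -0.6562, -0.6691] o=[-0.2513, -0.0600, -0.4453] → [0.9882, 0.4850, 0.0397, 0.3489, -0.6562, -0.6691]
J4: z=[-0.3141, 0.5908, -0.7431] o=[-0.5154, -0.3940, -0.5992] → [0.3748, -0.1739, -0.2967, -0.3141, 0.5908, -0.7431]
J5: z=[-0.3141, 0.5908, -0.7431] o=[-1.2411, -0.3053, -0.7737] → [0.4120, -0.6584, -0.6976, -0.3141, 0.5908, -0.7431]
J6: z=[0.3946, -0.6307, -0.6682] o=[-0.7443, 0.1854, -0.9434] → [0.4889, -0.0045, 0.2930, 0.3946, -0.6307, -0.6682]
V = J·q̇ = [0.2846, 0.3791, 0.1538, 0.3700, -0.9065, 0.3644]

0.2846 0.3791 0.1538 0.3700 -0.9065 0.3644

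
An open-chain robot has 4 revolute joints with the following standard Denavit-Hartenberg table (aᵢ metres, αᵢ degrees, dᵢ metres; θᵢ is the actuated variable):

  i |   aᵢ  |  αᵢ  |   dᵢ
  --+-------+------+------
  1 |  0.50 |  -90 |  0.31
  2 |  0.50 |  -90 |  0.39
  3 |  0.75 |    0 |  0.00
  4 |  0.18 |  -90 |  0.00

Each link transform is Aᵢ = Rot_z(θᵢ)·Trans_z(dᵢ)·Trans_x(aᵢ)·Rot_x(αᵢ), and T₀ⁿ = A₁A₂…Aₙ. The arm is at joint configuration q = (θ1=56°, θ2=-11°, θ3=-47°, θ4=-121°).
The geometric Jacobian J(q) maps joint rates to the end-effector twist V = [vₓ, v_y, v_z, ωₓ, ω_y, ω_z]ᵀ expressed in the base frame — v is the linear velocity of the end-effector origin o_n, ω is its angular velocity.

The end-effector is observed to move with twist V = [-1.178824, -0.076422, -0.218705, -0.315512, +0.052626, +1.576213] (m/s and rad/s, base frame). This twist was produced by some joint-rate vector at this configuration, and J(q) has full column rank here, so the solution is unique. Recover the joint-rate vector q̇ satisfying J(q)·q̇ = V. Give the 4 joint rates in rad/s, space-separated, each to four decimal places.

0.8930 0.2910 0.2380 -0.9340

o_n = [-0.0709, 1.6401, 0.4694]
J₁: ẑ×o_n = [-1.6401, -0.0709, 0.0000], ω = ẑ
J2: z=[-0.8290, 0.5592, 0.0000] o=[0.2796, 0.4145, 0.3100] → [0.0891, 0.1322, -0.8201, -0.8290, 0.5592, 0.0000]
J3: z=[0.1067, 0.1582, -0.9816] o=[0.2307, 1.0395, 0.4054] → [0.5997, 0.2893, 0.1118, 0.1067, 0.1582, -0.9816]
J4: z=[0.1067, 0.1582, -0.9816] o=[0.0568, 1.7625, 0.5030] → [-0.1254, 0.1289, 0.0071, 0.1067, 0.1582, -0.9816]
q̇ = J⁺·V = [0.8930, 0.2910, 0.2380, -0.9340]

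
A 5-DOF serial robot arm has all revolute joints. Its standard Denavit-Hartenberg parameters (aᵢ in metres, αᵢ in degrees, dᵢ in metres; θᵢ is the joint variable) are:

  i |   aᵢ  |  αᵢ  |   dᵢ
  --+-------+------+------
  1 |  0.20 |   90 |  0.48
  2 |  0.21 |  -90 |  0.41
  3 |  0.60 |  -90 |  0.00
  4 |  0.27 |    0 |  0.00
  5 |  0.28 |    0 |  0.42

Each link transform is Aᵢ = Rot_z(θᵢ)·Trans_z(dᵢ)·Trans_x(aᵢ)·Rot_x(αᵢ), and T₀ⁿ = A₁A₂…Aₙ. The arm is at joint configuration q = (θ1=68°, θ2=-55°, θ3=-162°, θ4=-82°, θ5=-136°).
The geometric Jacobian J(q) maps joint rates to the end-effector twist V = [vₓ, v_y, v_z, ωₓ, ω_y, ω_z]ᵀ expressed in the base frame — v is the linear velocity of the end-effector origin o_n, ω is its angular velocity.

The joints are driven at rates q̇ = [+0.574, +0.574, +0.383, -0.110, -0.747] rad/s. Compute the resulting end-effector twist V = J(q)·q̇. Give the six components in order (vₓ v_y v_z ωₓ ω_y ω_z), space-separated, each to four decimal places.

o_n = [0.9618, -0.1241, 0.5810]
J₁: ẑ×o_n = [0.1241, 0.9618, -0.0000], ω = ẑ
J2: z=[0.9272, -0.3746, 0.0000] o=[0.0749, 0.1854, 0.4800] → [-0.0378, -0.0936, 0.0453, 0.9272, -0.3746, 0.0000]
J3: z=[0.3069, 0.7595, 0.5736] o=[0.5002, 0.1435, 0.3080] → [0.3608, 0.1810, -0.4327, 0.3069, 0.7595, 0.5736]
J4: z=[0.9482, -0.1919, -0.2531] o=[0.5495, -0.2294, 0.7754] → [0.0640, 0.0800, 0.1790, 0.9482, -0.1919, -0.2531]
J5: z=[0.9482, -0.1919, -0.2531] o=[0.6346, -0.0497, 0.9580] → [0.0535, 0.2747, -0.0077, 0.9482, -0.1919, -0.2531]
V = J·q̇ = [0.1407, 0.3537, -0.1537, -0.1629, 0.2404, 1.0106]

0.1407 0.3537 -0.1537 -0.1629 0.2404 1.0106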